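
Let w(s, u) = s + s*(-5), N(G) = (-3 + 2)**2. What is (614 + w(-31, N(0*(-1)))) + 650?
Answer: 1388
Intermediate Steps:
N(G) = 1 (N(G) = (-1)**2 = 1)
w(s, u) = -4*s (w(s, u) = s - 5*s = -4*s)
(614 + w(-31, N(0*(-1)))) + 650 = (614 - 4*(-31)) + 650 = (614 + 124) + 650 = 738 + 650 = 1388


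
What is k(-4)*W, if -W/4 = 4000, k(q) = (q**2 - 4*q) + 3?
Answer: -560000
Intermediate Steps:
k(q) = 3 + q**2 - 4*q
W = -16000 (W = -4*4000 = -16000)
k(-4)*W = (3 + (-4)**2 - 4*(-4))*(-16000) = (3 + 16 + 16)*(-16000) = 35*(-16000) = -560000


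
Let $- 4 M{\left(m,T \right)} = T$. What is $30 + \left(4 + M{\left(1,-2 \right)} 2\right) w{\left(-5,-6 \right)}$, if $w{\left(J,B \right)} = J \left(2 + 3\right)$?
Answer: $-95$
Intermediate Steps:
$M{\left(m,T \right)} = - \frac{T}{4}$
$w{\left(J,B \right)} = 5 J$ ($w{\left(J,B \right)} = J 5 = 5 J$)
$30 + \left(4 + M{\left(1,-2 \right)} 2\right) w{\left(-5,-6 \right)} = 30 + \left(4 + \left(- \frac{1}{4}\right) \left(-2\right) 2\right) 5 \left(-5\right) = 30 + \left(4 + \frac{1}{2} \cdot 2\right) \left(-25\right) = 30 + \left(4 + 1\right) \left(-25\right) = 30 + 5 \left(-25\right) = 30 - 125 = -95$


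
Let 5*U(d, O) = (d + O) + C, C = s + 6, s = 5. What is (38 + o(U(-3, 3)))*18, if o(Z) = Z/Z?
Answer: 702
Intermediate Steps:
C = 11 (C = 5 + 6 = 11)
U(d, O) = 11/5 + O/5 + d/5 (U(d, O) = ((d + O) + 11)/5 = ((O + d) + 11)/5 = (11 + O + d)/5 = 11/5 + O/5 + d/5)
o(Z) = 1
(38 + o(U(-3, 3)))*18 = (38 + 1)*18 = 39*18 = 702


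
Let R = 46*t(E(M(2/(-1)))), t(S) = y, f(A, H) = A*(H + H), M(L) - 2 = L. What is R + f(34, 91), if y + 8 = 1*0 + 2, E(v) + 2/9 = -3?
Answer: 5912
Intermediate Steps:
M(L) = 2 + L
E(v) = -29/9 (E(v) = -2/9 - 3 = -29/9)
f(A, H) = 2*A*H (f(A, H) = A*(2*H) = 2*A*H)
y = -6 (y = -8 + (1*0 + 2) = -8 + (0 + 2) = -8 + 2 = -6)
t(S) = -6
R = -276 (R = 46*(-6) = -276)
R + f(34, 91) = -276 + 2*34*91 = -276 + 6188 = 5912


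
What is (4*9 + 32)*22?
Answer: 1496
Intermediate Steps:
(4*9 + 32)*22 = (36 + 32)*22 = 68*22 = 1496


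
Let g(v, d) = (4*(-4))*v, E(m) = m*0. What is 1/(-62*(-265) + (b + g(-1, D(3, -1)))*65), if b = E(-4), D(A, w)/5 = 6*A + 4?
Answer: 1/17470 ≈ 5.7241e-5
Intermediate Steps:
E(m) = 0
D(A, w) = 20 + 30*A (D(A, w) = 5*(6*A + 4) = 5*(4 + 6*A) = 20 + 30*A)
b = 0
g(v, d) = -16*v
1/(-62*(-265) + (b + g(-1, D(3, -1)))*65) = 1/(-62*(-265) + (0 - 16*(-1))*65) = 1/(16430 + (0 + 16)*65) = 1/(16430 + 16*65) = 1/(16430 + 1040) = 1/17470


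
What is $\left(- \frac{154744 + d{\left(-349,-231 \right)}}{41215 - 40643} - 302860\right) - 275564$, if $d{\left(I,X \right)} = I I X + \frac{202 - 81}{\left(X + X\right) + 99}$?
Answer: $- \frac{454315861}{858} \approx -5.2951 \cdot 10^{5}$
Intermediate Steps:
$d{\left(I,X \right)} = \frac{121}{99 + 2 X} + X I^{2}$ ($d{\left(I,X \right)} = I^{2} X + \frac{121}{2 X + 99} = X I^{2} + \frac{121}{99 + 2 X} = \frac{121}{99 + 2 X} + X I^{2}$)
$\left(- \frac{154744 + d{\left(-349,-231 \right)}}{41215 - 40643} - 302860\right) - 275564 = \left(- \frac{154744 + \frac{121 + 2 \left(-349\right)^{2} \left(-231\right)^{2} + 99 \left(-231\right) \left(-349\right)^{2}}{99 + 2 \left(-231\right)}}{41215 - 40643} - 302860\right) - 275564 = \left(- \frac{154744 + \frac{121 + 2 \cdot 121801 \cdot 53361 + 99 \left(-231\right) 121801}{99 - 462}}{572} - 302860\right) - 275564 = \left(- \frac{154744 + \frac{121 + 12998846322 - 2785467069}{-363}}{572} - 302860\right) - 275564 = \left(- \frac{154744 - \frac{84408094}{3}}{572} - 302860\right) - 275564 = \left(- \frac{-83943862}{3 \cdot 572} - 302860\right) - 275564 = \left(\left(-1\right) \left(- \frac{41971931}{858}\right) - 302860\right) - 275564 = \left(\frac{41971931}{858} - 302860\right) - 275564 = - \frac{217881949}{858} - 275564 = - \frac{454315861}{858}$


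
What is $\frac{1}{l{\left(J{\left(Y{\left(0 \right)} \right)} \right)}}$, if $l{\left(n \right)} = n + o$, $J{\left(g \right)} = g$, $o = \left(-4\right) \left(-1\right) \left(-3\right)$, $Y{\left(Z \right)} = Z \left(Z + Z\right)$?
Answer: $- \frac{1}{12} \approx -0.083333$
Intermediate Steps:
$Y{\left(Z \right)} = 2 Z^{2}$ ($Y{\left(Z \right)} = Z 2 Z = 2 Z^{2}$)
$o = -12$ ($o = 4 \left(-3\right) = -12$)
$l{\left(n \right)} = -12 + n$ ($l{\left(n \right)} = n - 12 = -12 + n$)
$\frac{1}{l{\left(J{\left(Y{\left(0 \right)} \right)} \right)}} = \frac{1}{-12 + 2 \cdot 0^{2}} = \frac{1}{-12 + 2 \cdot 0} = \frac{1}{-12 + 0} = \frac{1}{-12} = - \frac{1}{12}$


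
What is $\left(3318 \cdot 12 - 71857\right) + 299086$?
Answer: $267045$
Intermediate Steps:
$\left(3318 \cdot 12 - 71857\right) + 299086 = \left(39816 - 71857\right) + 299086 = -32041 + 299086 = 267045$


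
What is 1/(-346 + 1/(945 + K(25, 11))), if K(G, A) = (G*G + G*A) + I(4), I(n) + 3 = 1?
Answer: -1843/637677 ≈ -0.0028902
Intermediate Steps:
I(n) = -2 (I(n) = -3 + 1 = -2)
K(G, A) = -2 + G² + A*G (K(G, A) = (G*G + G*A) - 2 = (G² + A*G) - 2 = -2 + G² + A*G)
1/(-346 + 1/(945 + K(25, 11))) = 1/(-346 + 1/(945 + (-2 + 25² + 11*25))) = 1/(-346 + 1/(945 + (-2 + 625 + 275))) = 1/(-346 + 1/(945 + 898)) = 1/(-346 + 1/1843) = 1/(-637677/1843) = -1843/637677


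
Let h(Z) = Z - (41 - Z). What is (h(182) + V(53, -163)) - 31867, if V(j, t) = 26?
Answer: -31518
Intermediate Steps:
h(Z) = -41 + 2*Z (h(Z) = Z + (-41 + Z) = -41 + 2*Z)
(h(182) + V(53, -163)) - 31867 = ((-41 + 2*182) + 26) - 31867 = ((-41 + 364) + 26) - 31867 = (323 + 26) - 31867 = 349 - 31867 = -31518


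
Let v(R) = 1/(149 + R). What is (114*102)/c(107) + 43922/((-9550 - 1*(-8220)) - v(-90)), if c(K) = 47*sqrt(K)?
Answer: -2591398/78471 + 11628*sqrt(107)/5029 ≈ -9.1062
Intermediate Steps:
(114*102)/c(107) + 43922/((-9550 - 1*(-8220)) - v(-90)) = (114*102)/((47*sqrt(107))) + 43922/((-9550 - 1*(-8220)) - 1/(149 - 90)) = 11628*(sqrt(107)/5029) + 43922/((-9550 + 8220) - 1/59) = 11628*sqrt(107)/5029 + 43922/(-1330 - 1*1/59) = 11628*sqrt(107)/5029 + 43922/(-1330 - 1/59) = 11628*sqrt(107)/5029 + 43922/(-78471/59) = 11628*sqrt(107)/5029 + 43922*(-59/78471) = 11628*sqrt(107)/5029 - 2591398/78471 = -2591398/78471 + 11628*sqrt(107)/5029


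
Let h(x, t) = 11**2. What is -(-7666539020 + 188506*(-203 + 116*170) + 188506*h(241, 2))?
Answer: 3964658192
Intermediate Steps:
h(x, t) = 121
-(-7666539020 + 188506*(-203 + 116*170) + 188506*h(241, 2)) = -(-7643729794 + 188506*(-203 + 116*170)) = -(-7643729794 + 188506*(-203 + 19720)) = -188506/(1/((19517 + 121) - 40670)) = -188506/(1/(19638 - 40670)) = -188506/(1/(-21032)) = -188506/(-1/21032) = -188506*(-21032) = 3964658192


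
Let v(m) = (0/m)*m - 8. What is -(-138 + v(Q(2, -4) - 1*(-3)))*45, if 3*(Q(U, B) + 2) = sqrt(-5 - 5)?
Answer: 6570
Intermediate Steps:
Q(U, B) = -2 + I*sqrt(10)/3 (Q(U, B) = -2 + sqrt(-5 - 5)/3 = -2 + sqrt(-10)/3 = -2 + (I*sqrt(10))/3 = -2 + I*sqrt(10)/3)
v(m) = -8 (v(m) = 0*m - 8 = 0 - 8 = -8)
-(-138 + v(Q(2, -4) - 1*(-3)))*45 = -(-138 - 8)*45 = -(-146)*45 = -1*(-6570) = 6570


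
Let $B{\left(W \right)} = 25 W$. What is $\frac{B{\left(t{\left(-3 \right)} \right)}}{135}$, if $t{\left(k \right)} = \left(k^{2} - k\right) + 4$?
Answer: $\frac{80}{27} \approx 2.963$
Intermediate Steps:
$t{\left(k \right)} = 4 + k^{2} - k$
$\frac{B{\left(t{\left(-3 \right)} \right)}}{135} = \frac{25 \left(4 + \left(-3\right)^{2} - -3\right)}{135} = 25 \left(4 + 9 + 3\right) \frac{1}{135} = 25 \cdot 16 \cdot \frac{1}{135} = 400 \cdot \frac{1}{135} = \frac{80}{27}$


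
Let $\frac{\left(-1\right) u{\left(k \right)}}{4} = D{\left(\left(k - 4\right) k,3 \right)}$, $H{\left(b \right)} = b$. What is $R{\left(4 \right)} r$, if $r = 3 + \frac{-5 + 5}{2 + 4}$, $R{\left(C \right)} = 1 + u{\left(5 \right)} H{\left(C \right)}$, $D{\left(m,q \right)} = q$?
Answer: $-141$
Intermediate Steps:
$u{\left(k \right)} = -12$ ($u{\left(k \right)} = \left(-4\right) 3 = -12$)
$R{\left(C \right)} = 1 - 12 C$
$r = 3$ ($r = 3 + \frac{0}{6} = 3 + 0 \cdot \frac{1}{6} = 3 + 0 = 3$)
$R{\left(4 \right)} r = \left(1 - 48\right) 3 = \left(-47\right) 3 = -141$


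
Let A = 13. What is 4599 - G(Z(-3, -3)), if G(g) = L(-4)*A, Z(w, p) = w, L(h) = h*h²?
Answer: 5431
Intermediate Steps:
L(h) = h³
G(g) = -832 (G(g) = (-4)³*13 = -64*13 = -832)
4599 - G(Z(-3, -3)) = 4599 - 1*(-832) = 4599 + 832 = 5431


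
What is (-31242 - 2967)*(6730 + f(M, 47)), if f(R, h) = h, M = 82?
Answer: -231834393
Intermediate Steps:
(-31242 - 2967)*(6730 + f(M, 47)) = (-31242 - 2967)*(6730 + 47) = -34209*6777 = -231834393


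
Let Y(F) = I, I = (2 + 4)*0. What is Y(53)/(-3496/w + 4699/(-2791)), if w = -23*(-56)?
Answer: 0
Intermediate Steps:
w = 1288
I = 0 (I = 6*0 = 0)
Y(F) = 0
Y(53)/(-3496/w + 4699/(-2791)) = 0/(-3496/1288 + 4699/(-2791)) = 0/(-3496*1/1288 + 4699*(-1/2791)) = 0/(-19/7 - 4699/2791) = 0/(-85922/19537) = 0*(-19537/85922) = 0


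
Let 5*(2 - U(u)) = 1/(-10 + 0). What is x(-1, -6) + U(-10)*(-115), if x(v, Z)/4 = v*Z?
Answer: -2083/10 ≈ -208.30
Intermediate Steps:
x(v, Z) = 4*Z*v (x(v, Z) = 4*(v*Z) = 4*(Z*v) = 4*Z*v)
U(u) = 101/50 (U(u) = 2 - 1/(5*(-10 + 0)) = 2 - ⅕/(-10) = 2 - ⅕*(-⅒) = 2 + 1/50 = 101/50)
x(-1, -6) + U(-10)*(-115) = 4*(-6)*(-1) + (101/50)*(-115) = 24 - 2323/10 = -2083/10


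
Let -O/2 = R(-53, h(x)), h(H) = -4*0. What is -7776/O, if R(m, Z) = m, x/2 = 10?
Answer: -3888/53 ≈ -73.359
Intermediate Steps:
x = 20 (x = 2*10 = 20)
h(H) = 0
O = 106 (O = -2*(-53) = 106)
-7776/O = -7776/106 = -7776*1/106 = -3888/53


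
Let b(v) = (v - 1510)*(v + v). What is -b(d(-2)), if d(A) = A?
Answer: -6048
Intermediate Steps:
b(v) = 2*v*(-1510 + v) (b(v) = (-1510 + v)*(2*v) = 2*v*(-1510 + v))
-b(d(-2)) = -2*(-2)*(-1510 - 2) = -2*(-2)*(-1512) = -1*6048 = -6048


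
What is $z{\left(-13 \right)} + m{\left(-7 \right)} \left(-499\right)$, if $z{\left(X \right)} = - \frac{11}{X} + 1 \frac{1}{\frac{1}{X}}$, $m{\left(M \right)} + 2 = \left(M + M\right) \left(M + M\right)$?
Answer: $- \frac{1258636}{13} \approx -96818.0$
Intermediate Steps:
$m{\left(M \right)} = -2 + 4 M^{2}$ ($m{\left(M \right)} = -2 + \left(M + M\right) \left(M + M\right) = -2 + 2 M 2 M = -2 + 4 M^{2}$)
$z{\left(X \right)} = X - \frac{11}{X}$ ($z{\left(X \right)} = - \frac{11}{X} + 1 X = - \frac{11}{X} + X = X - \frac{11}{X}$)
$z{\left(-13 \right)} + m{\left(-7 \right)} \left(-499\right) = \left(-13 - \frac{11}{-13}\right) + \left(-2 + 4 \left(-7\right)^{2}\right) \left(-499\right) = \left(-13 - - \frac{11}{13}\right) + \left(-2 + 4 \cdot 49\right) \left(-499\right) = \left(-13 + \frac{11}{13}\right) + \left(-2 + 196\right) \left(-499\right) = - \frac{158}{13} + 194 \left(-499\right) = - \frac{158}{13} - 96806 = - \frac{1258636}{13}$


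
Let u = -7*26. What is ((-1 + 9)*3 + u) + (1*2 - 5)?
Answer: -161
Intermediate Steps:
u = -182
((-1 + 9)*3 + u) + (1*2 - 5) = ((-1 + 9)*3 - 182) + (1*2 - 5) = (8*3 - 182) + (2 - 5) = (24 - 182) - 3 = -158 - 3 = -161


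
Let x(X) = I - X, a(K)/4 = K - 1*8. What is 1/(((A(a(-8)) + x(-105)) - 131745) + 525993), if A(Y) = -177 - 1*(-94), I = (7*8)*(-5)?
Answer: 1/393990 ≈ 2.5381e-6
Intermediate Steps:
a(K) = -32 + 4*K (a(K) = 4*(K - 1*8) = 4*(K - 8) = 4*(-8 + K) = -32 + 4*K)
I = -280 (I = 56*(-5) = -280)
A(Y) = -83 (A(Y) = -177 + 94 = -83)
x(X) = -280 - X
1/(((A(a(-8)) + x(-105)) - 131745) + 525993) = 1/(((-83 + (-280 - 1*(-105))) - 131745) + 525993) = 1/(((-83 + (-280 + 105)) - 131745) + 525993) = 1/(((-83 - 175) - 131745) + 525993) = 1/((-258 - 131745) + 525993) = 1/(-132003 + 525993) = 1/393990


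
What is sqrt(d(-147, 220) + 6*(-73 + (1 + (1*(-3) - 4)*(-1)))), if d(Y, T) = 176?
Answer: I*sqrt(214) ≈ 14.629*I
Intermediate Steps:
sqrt(d(-147, 220) + 6*(-73 + (1 + (1*(-3) - 4)*(-1)))) = sqrt(176 + 6*(-73 + (1 + (1*(-3) - 4)*(-1)))) = sqrt(176 + 6*(-73 + (1 + (-3 - 4)*(-1)))) = sqrt(176 + 6*(-73 + (1 - 7*(-1)))) = sqrt(176 + 6*(-73 + (1 + 7))) = sqrt(176 + 6*(-73 + 8)) = sqrt(176 + 6*(-65)) = sqrt(176 - 390) = sqrt(-214) = I*sqrt(214)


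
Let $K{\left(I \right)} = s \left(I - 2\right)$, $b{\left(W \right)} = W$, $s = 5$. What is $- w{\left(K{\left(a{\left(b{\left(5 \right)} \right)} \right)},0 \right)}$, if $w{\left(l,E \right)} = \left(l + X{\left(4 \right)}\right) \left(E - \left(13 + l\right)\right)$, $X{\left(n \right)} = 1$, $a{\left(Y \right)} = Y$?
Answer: $448$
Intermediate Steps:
$K{\left(I \right)} = -10 + 5 I$ ($K{\left(I \right)} = 5 \left(I - 2\right) = 5 \left(-2 + I\right) = -10 + 5 I$)
$w{\left(l,E \right)} = \left(1 + l\right) \left(-13 + E - l\right)$ ($w{\left(l,E \right)} = \left(l + 1\right) \left(E - \left(13 + l\right)\right) = \left(1 + l\right) \left(-13 + E - l\right)$)
$- w{\left(K{\left(a{\left(b{\left(5 \right)} \right)} \right)},0 \right)} = - (-13 + 0 - \left(-10 + 5 \cdot 5\right)^{2} - 14 \left(-10 + 5 \cdot 5\right) + 0 \left(-10 + 5 \cdot 5\right)) = - (-13 + 0 - \left(-10 + 25\right)^{2} - 14 \left(-10 + 25\right) + 0 \left(-10 + 25\right)) = - (-13 + 0 - 15^{2} - 210 + 0 \cdot 15) = - (-13 + 0 - 225 - 210 + 0) = \left(-1\right) \left(-448\right) = 448$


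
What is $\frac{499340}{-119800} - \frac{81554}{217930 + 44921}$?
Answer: $- \frac{7051109377}{1574477490} \approx -4.4784$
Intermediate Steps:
$\frac{499340}{-119800} - \frac{81554}{217930 + 44921} = 499340 \left(- \frac{1}{119800}\right) - \frac{81554}{262851} = - \frac{24967}{5990} - \frac{81554}{262851} = - \frac{7051109377}{1574477490}$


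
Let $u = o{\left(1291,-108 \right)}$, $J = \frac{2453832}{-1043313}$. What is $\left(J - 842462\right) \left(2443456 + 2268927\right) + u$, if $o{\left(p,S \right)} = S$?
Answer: $- \frac{1380655978894177186}{347771} \approx -3.97 \cdot 10^{12}$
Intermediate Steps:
$J = - \frac{817944}{347771}$ ($J = 2453832 \left(- \frac{1}{1043313}\right) = - \frac{817944}{347771} \approx -2.352$)
$u = -108$
$\left(J - 842462\right) \left(2443456 + 2268927\right) + u = \left(- \frac{817944}{347771} - 842462\right) \left(2443456 + 2268927\right) - 108 = \left(- \frac{817944}{347771} + \left(-1175837 + 333375\right)\right) 4712383 - 108 = \left(- \frac{817944}{347771} - 842462\right) 4712383 - 108 = \left(- \frac{292984670146}{347771}\right) 4712383 - 108 = - \frac{1380655978856617918}{347771} - 108 = - \frac{1380655978894177186}{347771}$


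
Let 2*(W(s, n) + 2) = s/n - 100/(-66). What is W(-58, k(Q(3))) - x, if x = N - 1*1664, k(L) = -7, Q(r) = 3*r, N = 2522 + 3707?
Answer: -1053845/231 ≈ -4562.1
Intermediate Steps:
N = 6229
W(s, n) = -41/33 + s/(2*n) (W(s, n) = -2 + (s/n - 100/(-66))/2 = -2 + (s/n - 100*(-1/66))/2 = -2 + (s/n + 50/33)/2 = -2 + (50/33 + s/n)/2 = -2 + (25/33 + s/(2*n)) = -41/33 + s/(2*n))
x = 4565 (x = 6229 - 1*1664 = 6229 - 1664 = 4565)
W(-58, k(Q(3))) - x = (-41/33 + (1/2)*(-58)/(-7)) - 1*4565 = (-41/33 + (1/2)*(-58)*(-1/7)) - 4565 = (-41/33 + 29/7) - 4565 = 670/231 - 4565 = -1053845/231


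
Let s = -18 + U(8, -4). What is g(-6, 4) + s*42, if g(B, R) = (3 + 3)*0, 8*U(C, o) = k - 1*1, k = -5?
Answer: -1575/2 ≈ -787.50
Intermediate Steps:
U(C, o) = -3/4 (U(C, o) = (-5 - 1*1)/8 = (-5 - 1)/8 = (1/8)*(-6) = -3/4)
g(B, R) = 0 (g(B, R) = 6*0 = 0)
s = -75/4 (s = -18 - 3/4 = -75/4 ≈ -18.750)
g(-6, 4) + s*42 = 0 - 75/4*42 = 0 - 1575/2 = -1575/2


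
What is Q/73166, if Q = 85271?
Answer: 85271/73166 ≈ 1.1654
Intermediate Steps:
Q/73166 = 85271/73166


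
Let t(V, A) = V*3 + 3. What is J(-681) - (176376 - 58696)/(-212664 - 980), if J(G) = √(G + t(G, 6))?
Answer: 29420/53411 + I*√2721 ≈ 0.55082 + 52.163*I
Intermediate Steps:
t(V, A) = 3 + 3*V (t(V, A) = 3*V + 3 = 3 + 3*V)
J(G) = √(3 + 4*G) (J(G) = √(G + (3 + 3*G)) = √(3 + 4*G))
J(-681) - (176376 - 58696)/(-212664 - 980) = √(3 + 4*(-681)) - (176376 - 58696)/(-212664 - 980) = √(3 - 2724) - 117680/(-213644) = √(-2721) - 117680*(-1)/213644 = I*√2721 - 1*(-29420/53411) = I*√2721 + 29420/53411 = 29420/53411 + I*√2721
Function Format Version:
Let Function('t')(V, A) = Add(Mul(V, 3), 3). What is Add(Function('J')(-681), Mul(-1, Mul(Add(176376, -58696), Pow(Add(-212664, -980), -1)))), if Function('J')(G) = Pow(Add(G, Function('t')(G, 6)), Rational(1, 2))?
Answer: Add(Rational(29420, 53411), Mul(I, Pow(2721, Rational(1, 2)))) ≈ Add(0.55082, Mul(52.163, I))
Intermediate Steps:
Function('t')(V, A) = Add(3, Mul(3, V)) (Function('t')(V, A) = Add(Mul(3, V), 3) = Add(3, Mul(3, V)))
Function('J')(G) = Pow(Add(3, Mul(4, G)), Rational(1, 2)) (Function('J')(G) = Pow(Add(G, Add(3, Mul(3, G))), Rational(1, 2)) = Pow(Add(3, Mul(4, G)), Rational(1, 2)))
Add(Function('J')(-681), Mul(-1, Mul(Add(176376, -58696), Pow(Add(-212664, -980), -1)))) = Add(Pow(Add(3, Mul(4, -681)), Rational(1, 2)), Mul(-1, Mul(Add(176376, -58696), Pow(Add(-212664, -980), -1)))) = Add(Pow(Add(3, -2724), Rational(1, 2)), Mul(-1, Mul(117680, Pow(-213644, -1)))) = Add(Pow(-2721, Rational(1, 2)), Mul(-1, Mul(117680, Rational(-1, 213644)))) = Add(Mul(I, Pow(2721, Rational(1, 2))), Mul(-1, Rational(-29420, 53411))) = Add(Mul(I, Pow(2721, Rational(1, 2))), Rational(29420, 53411)) = Add(Rational(29420, 53411), Mul(I, Pow(2721, Rational(1, 2))))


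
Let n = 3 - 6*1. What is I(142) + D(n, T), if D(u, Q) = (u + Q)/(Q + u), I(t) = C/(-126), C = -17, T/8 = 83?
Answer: 143/126 ≈ 1.1349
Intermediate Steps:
T = 664 (T = 8*83 = 664)
I(t) = 17/126 (I(t) = -17/(-126) = -17*(-1/126) = 17/126)
n = -3 (n = 3 - 6 = -3)
D(u, Q) = 1 (D(u, Q) = (Q + u)/(Q + u) = 1)
I(142) + D(n, T) = 17/126 + 1 = 143/126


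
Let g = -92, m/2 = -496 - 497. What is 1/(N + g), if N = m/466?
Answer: -233/22429 ≈ -0.010388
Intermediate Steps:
m = -1986 (m = 2*(-496 - 497) = 2*(-993) = -1986)
N = -993/233 (N = -1986/466 = -1986*1/466 = -993/233 ≈ -4.2618)
1/(N + g) = 1/(-993/233 - 92) = 1/(-22429/233) = -233/22429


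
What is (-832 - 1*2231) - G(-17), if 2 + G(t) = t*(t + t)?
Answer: -3639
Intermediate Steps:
G(t) = -2 + 2*t² (G(t) = -2 + t*(t + t) = -2 + t*(2*t) = -2 + 2*t²)
(-832 - 1*2231) - G(-17) = (-832 - 1*2231) - (-2 + 2*(-17)²) = (-832 - 2231) - (-2 + 2*289) = -3063 - (-2 + 578) = -3063 - 1*576 = -3063 - 576 = -3639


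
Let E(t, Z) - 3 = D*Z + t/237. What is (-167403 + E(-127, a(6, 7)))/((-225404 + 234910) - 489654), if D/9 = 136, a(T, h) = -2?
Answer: 40254103/113795076 ≈ 0.35374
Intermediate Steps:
D = 1224 (D = 9*136 = 1224)
E(t, Z) = 3 + 1224*Z + t/237 (E(t, Z) = 3 + (1224*Z + t/237) = 3 + 1224*Z + t/237)
(-167403 + E(-127, a(6, 7)))/((-225404 + 234910) - 489654) = (-167403 + (3 + 1224*(-2) + (1/237)*(-127)))/((-225404 + 234910) - 489654) = (-167403 + (3 - 2448 - 127/237))/(9506 - 489654) = (-167403 - 579592/237)/(-480148) = -40254103/237*(-1/480148) = 40254103/113795076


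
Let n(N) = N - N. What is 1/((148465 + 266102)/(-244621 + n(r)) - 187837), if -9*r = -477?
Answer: -244621/45949289344 ≈ -5.3237e-6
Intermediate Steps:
r = 53 (r = -⅑*(-477) = 53)
n(N) = 0
1/((148465 + 266102)/(-244621 + n(r)) - 187837) = 1/((148465 + 266102)/(-244621 + 0) - 187837) = 1/(414567/(-244621) - 187837) = 1/(414567*(-1/244621) - 187837) = 1/(-414567/244621 - 187837) = 1/(-45949289344/244621) = -244621/45949289344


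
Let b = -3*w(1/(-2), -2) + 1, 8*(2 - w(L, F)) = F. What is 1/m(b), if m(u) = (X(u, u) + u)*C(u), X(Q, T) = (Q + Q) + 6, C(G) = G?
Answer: 16/1035 ≈ 0.015459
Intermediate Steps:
w(L, F) = 2 - F/8
X(Q, T) = 6 + 2*Q (X(Q, T) = 2*Q + 6 = 6 + 2*Q)
b = -23/4 (b = -3*(2 - 1/8*(-2)) + 1 = -3*(2 + 1/4) + 1 = -3*9/4 + 1 = -27/4 + 1 = -23/4 ≈ -5.7500)
m(u) = u*(6 + 3*u) (m(u) = ((6 + 2*u) + u)*u = (6 + 3*u)*u = u*(6 + 3*u))
1/m(b) = 1/(3*(-23/4)*(2 - 23/4)) = 1/(3*(-23/4)*(-15/4)) = 1/(1035/16) = 16/1035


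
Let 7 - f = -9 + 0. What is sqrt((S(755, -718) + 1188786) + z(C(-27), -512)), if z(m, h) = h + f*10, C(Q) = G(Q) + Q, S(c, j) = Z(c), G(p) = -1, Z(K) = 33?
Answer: 41*sqrt(707) ≈ 1090.2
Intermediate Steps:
S(c, j) = 33
f = 16 (f = 7 - (-9 + 0) = 7 - 1*(-9) = 7 + 9 = 16)
C(Q) = -1 + Q
z(m, h) = 160 + h (z(m, h) = h + 16*10 = h + 160 = 160 + h)
sqrt((S(755, -718) + 1188786) + z(C(-27), -512)) = sqrt((33 + 1188786) + (160 - 512)) = sqrt(1188819 - 352) = sqrt(1188467) = 41*sqrt(707)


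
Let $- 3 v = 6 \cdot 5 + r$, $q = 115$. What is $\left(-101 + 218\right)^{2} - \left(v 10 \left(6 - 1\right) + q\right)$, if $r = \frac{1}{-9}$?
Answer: $\frac{379948}{27} \approx 14072.0$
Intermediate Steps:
$r = - \frac{1}{9} \approx -0.11111$
$v = - \frac{269}{27}$ ($v = - \frac{6 \cdot 5 - \frac{1}{9}}{3} = - \frac{30 - \frac{1}{9}}{3} = \left(- \frac{1}{3}\right) \frac{269}{9} = - \frac{269}{27} \approx -9.963$)
$\left(-101 + 218\right)^{2} - \left(v 10 \left(6 - 1\right) + q\right) = \left(-101 + 218\right)^{2} - \left(- \frac{269 \cdot 10 \left(6 - 1\right)}{27} + 115\right) = 117^{2} - \left(- \frac{269 \cdot 10 \cdot 5}{27} + 115\right) = 13689 - \left(\left(- \frac{269}{27}\right) 50 + 115\right) = 13689 - \left(- \frac{13450}{27} + 115\right) = 13689 - - \frac{10345}{27} = 13689 + \frac{10345}{27} = \frac{379948}{27}$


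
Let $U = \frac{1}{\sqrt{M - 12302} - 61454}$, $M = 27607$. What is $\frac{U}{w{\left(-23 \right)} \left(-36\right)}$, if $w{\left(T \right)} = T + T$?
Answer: $- \frac{30727}{3127007255508} - \frac{\sqrt{15305}}{6254014511016} \approx -9.8461 \cdot 10^{-9}$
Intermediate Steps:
$w{\left(T \right)} = 2 T$
$U = \frac{1}{-61454 + \sqrt{15305}}$ ($U = \frac{1}{\sqrt{27607 - 12302} - 61454} = \frac{1}{\sqrt{15305} - 61454} = \frac{1}{-61454 + \sqrt{15305}} \approx -1.6305 \cdot 10^{-5}$)
$\frac{U}{w{\left(-23 \right)} \left(-36\right)} = \frac{- \frac{61454}{3776578811} - \frac{\sqrt{15305}}{3776578811}}{2 \left(-23\right) \left(-36\right)} = \frac{- \frac{61454}{3776578811} - \frac{\sqrt{15305}}{3776578811}}{\left(-46\right) \left(-36\right)} = \frac{- \frac{61454}{3776578811} - \frac{\sqrt{15305}}{3776578811}}{1656} = \left(- \frac{61454}{3776578811} - \frac{\sqrt{15305}}{3776578811}\right) \frac{1}{1656} = - \frac{30727}{3127007255508} - \frac{\sqrt{15305}}{6254014511016}$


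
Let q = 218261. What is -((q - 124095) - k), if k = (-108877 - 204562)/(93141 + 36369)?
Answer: -12195752099/129510 ≈ -94168.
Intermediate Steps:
k = -313439/129510 ≈ -2.4202
-((q - 124095) - k) = -((218261 - 124095) - 1*(-313439/129510)) = -(94166 + 313439/129510) = -1*12195752099/129510 = -12195752099/129510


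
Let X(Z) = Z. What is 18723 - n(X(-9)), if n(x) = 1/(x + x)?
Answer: 337015/18 ≈ 18723.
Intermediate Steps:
n(x) = 1/(2*x)
18723 - n(X(-9)) = 18723 - 1/(2*(-9)) = 18723 - (-1)/(2*9) = 18723 - 1*(-1/18) = 18723 + 1/18 = 337015/18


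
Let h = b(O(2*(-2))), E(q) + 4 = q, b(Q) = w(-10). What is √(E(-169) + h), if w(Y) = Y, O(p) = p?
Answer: I*√183 ≈ 13.528*I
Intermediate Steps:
b(Q) = -10
E(q) = -4 + q
h = -10
√(E(-169) + h) = √((-4 - 169) - 10) = √(-173 - 10) = √(-183) = I*√183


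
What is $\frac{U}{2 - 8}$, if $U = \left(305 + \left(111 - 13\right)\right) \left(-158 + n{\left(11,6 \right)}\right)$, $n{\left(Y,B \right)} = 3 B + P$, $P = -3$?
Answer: $\frac{57629}{6} \approx 9604.8$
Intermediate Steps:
$n{\left(Y,B \right)} = -3 + 3 B$ ($n{\left(Y,B \right)} = 3 B - 3 = -3 + 3 B$)
$U = -57629$ ($U = \left(305 + \left(111 - 13\right)\right) \left(-158 + \left(-3 + 3 \cdot 6\right)\right) = \left(305 + 98\right) \left(-158 + \left(-3 + 18\right)\right) = 403 \left(-158 + 15\right) = 403 \left(-143\right) = -57629$)
$\frac{U}{2 - 8} = \frac{1}{2 - 8} \left(-57629\right) = \frac{1}{-6} \left(-57629\right) = \left(- \frac{1}{6}\right) \left(-57629\right) = \frac{57629}{6}$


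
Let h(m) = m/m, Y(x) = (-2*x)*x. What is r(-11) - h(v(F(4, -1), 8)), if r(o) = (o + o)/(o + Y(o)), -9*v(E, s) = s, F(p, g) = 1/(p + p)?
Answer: -21/23 ≈ -0.91304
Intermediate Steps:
Y(x) = -2*x**2
F(p, g) = 1/(2*p)
v(E, s) = -s/9
r(o) = 2*o/(o - 2*o**2) (r(o) = (o + o)/(o - 2*o**2) = (2*o)/(o - 2*o**2) = 2*o/(o - 2*o**2))
h(m) = 1
r(-11) - h(v(F(4, -1), 8)) = -2/(-1 + 2*(-11)) - 1*1 = -2/(-1 - 22) - 1 = -2/(-23) - 1 = -2*(-1/23) - 1 = 2/23 - 1 = -21/23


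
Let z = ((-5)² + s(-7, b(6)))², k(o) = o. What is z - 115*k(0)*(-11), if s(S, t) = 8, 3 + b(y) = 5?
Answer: 1089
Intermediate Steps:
b(y) = 2 (b(y) = -3 + 5 = 2)
z = 1089 (z = ((-5)² + 8)² = (25 + 8)² = 33² = 1089)
z - 115*k(0)*(-11) = 1089 - 0*(-11) = 1089 - 115*0 = 1089 + 0 = 1089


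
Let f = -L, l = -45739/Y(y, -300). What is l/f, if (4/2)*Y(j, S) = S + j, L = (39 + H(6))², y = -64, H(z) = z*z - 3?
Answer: -45739/943488 ≈ -0.048479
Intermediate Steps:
H(z) = -3 + z² (H(z) = z² - 3 = -3 + z²)
L = 5184 (L = (39 + (-3 + 6²))² = (39 + (-3 + 36))² = (39 + 33)² = 72² = 5184)
Y(j, S) = S/2 + j/2 (Y(j, S) = (S + j)/2 = S/2 + j/2)
l = 45739/182 (l = -45739/((½)*(-300) + (½)*(-64)) = -45739/(-150 - 32) = -45739/(-182) = -45739*(-1/182) = 45739/182 ≈ 251.31)
f = -5184 (f = -1*5184 = -5184)
l/f = (45739/182)/(-5184) = (45739/182)*(-1/5184) = -45739/943488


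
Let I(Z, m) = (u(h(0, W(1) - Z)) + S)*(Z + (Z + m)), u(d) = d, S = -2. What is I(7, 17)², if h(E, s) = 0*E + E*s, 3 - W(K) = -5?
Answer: 3844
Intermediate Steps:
W(K) = 8 (W(K) = 3 - 1*(-5) = 3 + 5 = 8)
h(E, s) = E*s (h(E, s) = 0 + E*s = E*s)
I(Z, m) = -4*Z - 2*m (I(Z, m) = (0*(8 - Z) - 2)*(Z + (Z + m)) = (0 - 2)*(m + 2*Z) = -2*(m + 2*Z) = -4*Z - 2*m)
I(7, 17)² = (-4*7 - 2*17)² = (-28 - 34)² = (-62)² = 3844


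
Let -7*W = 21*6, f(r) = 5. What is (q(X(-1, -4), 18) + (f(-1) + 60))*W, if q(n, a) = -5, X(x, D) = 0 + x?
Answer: -1080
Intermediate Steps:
X(x, D) = x
W = -18 (W = -3*6 = -⅐*126 = -18)
(q(X(-1, -4), 18) + (f(-1) + 60))*W = (-5 + (5 + 60))*(-18) = (-5 + 65)*(-18) = 60*(-18) = -1080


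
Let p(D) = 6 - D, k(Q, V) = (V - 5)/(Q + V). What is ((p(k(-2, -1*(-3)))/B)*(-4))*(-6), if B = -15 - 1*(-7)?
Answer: -24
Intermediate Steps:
k(Q, V) = (-5 + V)/(Q + V)
B = -8 (B = -15 + 7 = -8)
((p(k(-2, -1*(-3)))/B)*(-4))*(-6) = (((6 - (-5 - 1*(-3))/(-2 - 1*(-3)))/(-8))*(-4))*(-6) = (((6 - (-5 + 3)/(-2 + 3))*(-1/8))*(-4))*(-6) = (((6 - (-2)/1)*(-1/8))*(-4))*(-6) = (((6 - (-2))*(-1/8))*(-4))*(-6) = (((6 - 1*(-2))*(-1/8))*(-4))*(-6) = (((6 + 2)*(-1/8))*(-4))*(-6) = ((8*(-1/8))*(-4))*(-6) = -1*(-4)*(-6) = 4*(-6) = -24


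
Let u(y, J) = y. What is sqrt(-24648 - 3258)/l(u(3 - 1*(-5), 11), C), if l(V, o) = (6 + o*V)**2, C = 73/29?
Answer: 841*I*sqrt(27906)/574564 ≈ 0.24452*I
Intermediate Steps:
C = 73/29 (C = 73*(1/29) = 73/29 ≈ 2.5172)
l(V, o) = (6 + V*o)**2
sqrt(-24648 - 3258)/l(u(3 - 1*(-5), 11), C) = sqrt(-24648 - 3258)/((6 + (3 - 1*(-5))*(73/29))**2) = sqrt(-27906)/((6 + (3 + 5)*(73/29))**2) = (I*sqrt(27906))/((6 + 8*(73/29))**2) = (I*sqrt(27906))/((6 + 584/29)**2) = (I*sqrt(27906))/((758/29)**2) = (I*sqrt(27906))/(574564/841) = (I*sqrt(27906))*(841/574564) = 841*I*sqrt(27906)/574564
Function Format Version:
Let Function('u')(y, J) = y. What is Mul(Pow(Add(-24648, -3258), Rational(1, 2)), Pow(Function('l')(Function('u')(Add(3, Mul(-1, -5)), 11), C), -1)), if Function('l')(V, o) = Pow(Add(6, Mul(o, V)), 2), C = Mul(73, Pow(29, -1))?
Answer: Mul(Rational(841, 574564), I, Pow(27906, Rational(1, 2))) ≈ Mul(0.24452, I)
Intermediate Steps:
C = Rational(73, 29) (C = Mul(73, Rational(1, 29)) = Rational(73, 29) ≈ 2.5172)
Function('l')(V, o) = Pow(Add(6, Mul(V, o)), 2)
Mul(Pow(Add(-24648, -3258), Rational(1, 2)), Pow(Function('l')(Function('u')(Add(3, Mul(-1, -5)), 11), C), -1)) = Mul(Pow(Add(-24648, -3258), Rational(1, 2)), Pow(Pow(Add(6, Mul(Add(3, Mul(-1, -5)), Rational(73, 29))), 2), -1)) = Mul(Pow(-27906, Rational(1, 2)), Pow(Pow(Add(6, Mul(Add(3, 5), Rational(73, 29))), 2), -1)) = Mul(Mul(I, Pow(27906, Rational(1, 2))), Pow(Pow(Add(6, Mul(8, Rational(73, 29))), 2), -1)) = Mul(Mul(I, Pow(27906, Rational(1, 2))), Pow(Pow(Add(6, Rational(584, 29)), 2), -1)) = Mul(Mul(I, Pow(27906, Rational(1, 2))), Pow(Pow(Rational(758, 29), 2), -1)) = Mul(Mul(I, Pow(27906, Rational(1, 2))), Pow(Rational(574564, 841), -1)) = Mul(Mul(I, Pow(27906, Rational(1, 2))), Rational(841, 574564)) = Mul(Rational(841, 574564), I, Pow(27906, Rational(1, 2)))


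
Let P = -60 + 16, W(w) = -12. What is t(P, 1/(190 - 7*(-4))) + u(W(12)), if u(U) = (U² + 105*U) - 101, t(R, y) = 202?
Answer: -1015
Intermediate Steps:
P = -44
u(U) = -101 + U² + 105*U
t(P, 1/(190 - 7*(-4))) + u(W(12)) = 202 + (-101 + (-12)² + 105*(-12)) = 202 + (-101 + 144 - 1260) = 202 - 1217 = -1015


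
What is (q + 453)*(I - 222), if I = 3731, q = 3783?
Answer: 14864124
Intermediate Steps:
(q + 453)*(I - 222) = (3783 + 453)*(3731 - 222) = 4236*3509 = 14864124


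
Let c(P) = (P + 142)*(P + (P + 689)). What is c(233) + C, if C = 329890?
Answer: 763015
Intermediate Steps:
c(P) = (142 + P)*(689 + 2*P) (c(P) = (142 + P)*(P + (689 + P)) = (142 + P)*(689 + 2*P))
c(233) + C = (97838 + 2*233**2 + 973*233) + 329890 = (97838 + 2*54289 + 226709) + 329890 = (97838 + 108578 + 226709) + 329890 = 433125 + 329890 = 763015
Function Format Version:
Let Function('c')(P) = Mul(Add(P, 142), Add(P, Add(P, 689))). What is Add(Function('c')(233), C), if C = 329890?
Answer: 763015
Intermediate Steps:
Function('c')(P) = Mul(Add(142, P), Add(689, Mul(2, P))) (Function('c')(P) = Mul(Add(142, P), Add(P, Add(689, P))) = Mul(Add(142, P), Add(689, Mul(2, P))))
Add(Function('c')(233), C) = Add(Add(97838, Mul(2, Pow(233, 2)), Mul(973, 233)), 329890) = Add(Add(97838, Mul(2, 54289), 226709), 329890) = Add(Add(97838, 108578, 226709), 329890) = Add(433125, 329890) = 763015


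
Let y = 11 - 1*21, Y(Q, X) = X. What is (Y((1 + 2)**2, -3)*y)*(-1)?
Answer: -30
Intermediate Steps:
y = -10 (y = 11 - 21 = -10)
(Y((1 + 2)**2, -3)*y)*(-1) = -3*(-10)*(-1) = 30*(-1) = -30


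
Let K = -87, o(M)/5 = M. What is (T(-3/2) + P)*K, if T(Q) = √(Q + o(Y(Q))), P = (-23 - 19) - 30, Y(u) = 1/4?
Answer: 6264 - 87*I/2 ≈ 6264.0 - 43.5*I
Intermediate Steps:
Y(u) = ¼
o(M) = 5*M
P = -72 (P = -42 - 30 = -72)
T(Q) = √(5/4 + Q) (T(Q) = √(Q + 5*(¼)) = √(Q + 5/4) = √(5/4 + Q))
(T(-3/2) + P)*K = (√(5 + 4*(-3/2))/2 - 72)*(-87) = (√(5 - 6)/2 - 72)*(-87) = (√(-1)/2 - 72)*(-87) = (I/2 - 72)*(-87) = (-72 + I/2)*(-87) = 6264 - 87*I/2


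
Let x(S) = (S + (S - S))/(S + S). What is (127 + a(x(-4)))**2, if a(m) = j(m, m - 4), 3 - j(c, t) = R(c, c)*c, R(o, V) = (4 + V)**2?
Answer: 919681/64 ≈ 14370.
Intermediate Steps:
x(S) = 1/2 (x(S) = (S + 0)/((2*S)) = S*(1/(2*S)) = 1/2)
j(c, t) = 3 - c*(4 + c)**2 (j(c, t) = 3 - (4 + c)**2*c = 3 - c*(4 + c)**2)
a(m) = 3 - m*(4 + m)**2
(127 + a(x(-4)))**2 = (127 + (3 - 1*1/2*(4 + 1/2)**2))**2 = (127 + (3 - 1*1/2*(9/2)**2))**2 = (127 + (3 - 1*1/2*81/4))**2 = (127 + (3 - 81/8))**2 = (127 - 57/8)**2 = (959/8)**2 = 919681/64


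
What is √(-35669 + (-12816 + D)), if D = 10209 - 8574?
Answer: 5*I*√1874 ≈ 216.45*I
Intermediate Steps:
D = 1635
√(-35669 + (-12816 + D)) = √(-35669 + (-12816 + 1635)) = √(-35669 - 11181) = √(-46850) = 5*I*√1874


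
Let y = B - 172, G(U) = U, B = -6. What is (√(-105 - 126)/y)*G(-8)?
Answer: 4*I*√231/89 ≈ 0.68309*I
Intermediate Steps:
y = -178 (y = -6 - 172 = -178)
(√(-105 - 126)/y)*G(-8) = (√(-105 - 126)/(-178))*(-8) = (√(-231)*(-1/178))*(-8) = ((I*√231)*(-1/178))*(-8) = -I*√231/178*(-8) = 4*I*√231/89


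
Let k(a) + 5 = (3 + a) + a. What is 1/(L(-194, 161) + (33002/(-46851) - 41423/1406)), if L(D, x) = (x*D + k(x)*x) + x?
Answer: 65872506/1344908020397 ≈ 4.8979e-5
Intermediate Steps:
k(a) = -2 + 2*a (k(a) = -5 + ((3 + a) + a) = -5 + (3 + 2*a) = -2 + 2*a)
L(D, x) = x + D*x + x*(-2 + 2*x) (L(D, x) = (x*D + (-2 + 2*x)*x) + x = (D*x + x*(-2 + 2*x)) + x = x + D*x + x*(-2 + 2*x))
1/(L(-194, 161) + (33002/(-46851) - 41423/1406)) = 1/(161*(-1 - 194 + 2*161) + (33002/(-46851) - 41423/1406)) = 1/(161*(-1 - 194 + 322) + (33002*(-1/46851) - 41423*1/1406)) = 1/(161*127 + (-33002/46851 - 41423/1406)) = 1/(20447 - 1987109785/65872506) = 1/(1344908020397/65872506) = 65872506/1344908020397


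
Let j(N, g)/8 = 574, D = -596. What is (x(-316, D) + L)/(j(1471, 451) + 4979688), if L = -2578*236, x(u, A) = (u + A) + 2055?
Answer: -121453/996856 ≈ -0.12184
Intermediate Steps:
x(u, A) = 2055 + A + u (x(u, A) = (A + u) + 2055 = 2055 + A + u)
j(N, g) = 4592 (j(N, g) = 8*574 = 4592)
L = -608408
(x(-316, D) + L)/(j(1471, 451) + 4979688) = ((2055 - 596 - 316) - 608408)/(4592 + 4979688) = (1143 - 608408)/4984280 = -607265*1/4984280 = -121453/996856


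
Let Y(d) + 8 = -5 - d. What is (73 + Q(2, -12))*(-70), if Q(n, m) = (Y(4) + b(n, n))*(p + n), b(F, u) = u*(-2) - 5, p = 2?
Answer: 2170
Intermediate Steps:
b(F, u) = -5 - 2*u (b(F, u) = -2*u - 5 = -5 - 2*u)
Y(d) = -13 - d (Y(d) = -8 + (-5 - d) = -13 - d)
Q(n, m) = (-22 - 2*n)*(2 + n) (Q(n, m) = ((-13 - 1*4) + (-5 - 2*n))*(2 + n) = ((-13 - 4) + (-5 - 2*n))*(2 + n) = (-17 + (-5 - 2*n))*(2 + n) = (-22 - 2*n)*(2 + n))
(73 + Q(2, -12))*(-70) = (73 + (-44 - 26*2 - 2*2**2))*(-70) = (73 + (-44 - 52 - 2*4))*(-70) = (73 + (-44 - 52 - 8))*(-70) = (73 - 104)*(-70) = -31*(-70) = 2170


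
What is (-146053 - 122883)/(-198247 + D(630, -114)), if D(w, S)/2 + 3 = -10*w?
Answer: 268936/210853 ≈ 1.2755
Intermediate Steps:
D(w, S) = -6 - 20*w (D(w, S) = -6 + 2*(-10*w) = -6 - 20*w)
(-146053 - 122883)/(-198247 + D(630, -114)) = (-146053 - 122883)/(-198247 + (-6 - 20*630)) = -268936/(-198247 + (-6 - 12600)) = -268936/(-198247 - 12606) = -268936/(-210853) = -268936*(-1/210853) = 268936/210853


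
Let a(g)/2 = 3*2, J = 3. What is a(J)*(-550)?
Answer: -6600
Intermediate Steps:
a(g) = 12 (a(g) = 2*(3*2) = 2*6 = 12)
a(J)*(-550) = 12*(-550) = -6600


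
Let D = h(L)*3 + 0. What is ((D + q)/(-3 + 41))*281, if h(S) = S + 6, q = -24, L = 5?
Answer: 2529/38 ≈ 66.553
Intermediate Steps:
h(S) = 6 + S
D = 33 (D = (6 + 5)*3 + 0 = 11*3 + 0 = 33 + 0 = 33)
((D + q)/(-3 + 41))*281 = ((33 - 24)/(-3 + 41))*281 = (9/38)*281 = 2529/38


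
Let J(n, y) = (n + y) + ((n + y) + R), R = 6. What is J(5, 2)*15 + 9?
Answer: 309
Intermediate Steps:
J(n, y) = 6 + 2*n + 2*y (J(n, y) = (n + y) + ((n + y) + 6) = (n + y) + (6 + n + y) = 6 + 2*n + 2*y)
J(5, 2)*15 + 9 = (6 + 2*5 + 2*2)*15 + 9 = (6 + 10 + 4)*15 + 9 = 20*15 + 9 = 300 + 9 = 309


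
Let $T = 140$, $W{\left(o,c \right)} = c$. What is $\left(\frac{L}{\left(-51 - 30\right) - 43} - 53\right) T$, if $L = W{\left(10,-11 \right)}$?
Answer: $- \frac{229635}{31} \approx -7407.6$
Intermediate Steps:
$L = -11$
$\left(\frac{L}{\left(-51 - 30\right) - 43} - 53\right) T = \left(- \frac{11}{\left(-51 - 30\right) - 43} - 53\right) 140 = \left(- \frac{11}{-81 - 43} - 53\right) 140 = \left(- \frac{11}{-124} - 53\right) 140 = \left(\left(-11\right) \left(- \frac{1}{124}\right) - 53\right) 140 = \left(\frac{11}{124} - 53\right) 140 = \left(- \frac{6561}{124}\right) 140 = - \frac{229635}{31}$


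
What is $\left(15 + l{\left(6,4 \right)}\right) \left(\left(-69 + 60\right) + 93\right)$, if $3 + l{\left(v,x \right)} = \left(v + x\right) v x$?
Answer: $21168$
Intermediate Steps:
$l{\left(v,x \right)} = -3 + v x \left(v + x\right)$ ($l{\left(v,x \right)} = -3 + \left(v + x\right) v x = -3 + v x \left(v + x\right)$)
$\left(15 + l{\left(6,4 \right)}\right) \left(\left(-69 + 60\right) + 93\right) = \left(15 + \left(-3 + 6 \cdot 4^{2} + 4 \cdot 6^{2}\right)\right) \left(\left(-69 + 60\right) + 93\right) = \left(15 + \left(-3 + 6 \cdot 16 + 4 \cdot 36\right)\right) \left(-9 + 93\right) = \left(15 + \left(-3 + 96 + 144\right)\right) 84 = \left(15 + 237\right) 84 = 252 \cdot 84 = 21168$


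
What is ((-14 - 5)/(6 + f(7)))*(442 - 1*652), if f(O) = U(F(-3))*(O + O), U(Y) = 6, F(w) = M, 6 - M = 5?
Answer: 133/3 ≈ 44.333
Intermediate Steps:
M = 1 (M = 6 - 1*5 = 6 - 5 = 1)
F(w) = 1
f(O) = 12*O (f(O) = 6*(O + O) = 6*(2*O) = 12*O)
((-14 - 5)/(6 + f(7)))*(442 - 1*652) = ((-14 - 5)/(6 + 12*7))*(442 - 1*652) = (-19/(6 + 84))*(442 - 652) = -19/90*(-210) = 133/3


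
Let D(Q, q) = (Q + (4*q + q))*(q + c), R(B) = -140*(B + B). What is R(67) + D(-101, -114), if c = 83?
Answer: 2041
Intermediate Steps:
R(B) = -280*B
D(Q, q) = (83 + q)*(Q + 5*q) (D(Q, q) = (Q + (4*q + q))*(q + 83) = (Q + 5*q)*(83 + q) = (83 + q)*(Q + 5*q))
R(67) + D(-101, -114) = -280*67 + (5*(-114)**2 + 83*(-101) + 415*(-114) - 101*(-114)) = -18760 + (5*12996 - 8383 - 47310 + 11514) = -18760 + (64980 - 8383 - 47310 + 11514) = -18760 + 20801 = 2041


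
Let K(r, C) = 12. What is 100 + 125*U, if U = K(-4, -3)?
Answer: 1600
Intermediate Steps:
U = 12
100 + 125*U = 100 + 125*12 = 100 + 1500 = 1600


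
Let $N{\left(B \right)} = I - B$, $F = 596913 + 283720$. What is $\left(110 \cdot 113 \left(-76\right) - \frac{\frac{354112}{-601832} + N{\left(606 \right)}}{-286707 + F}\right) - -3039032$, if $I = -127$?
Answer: $\frac{8506964439622739}{4061859914} \approx 2.0944 \cdot 10^{6}$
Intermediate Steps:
$F = 880633$
$N{\left(B \right)} = -127 - B$
$\left(110 \cdot 113 \left(-76\right) - \frac{\frac{354112}{-601832} + N{\left(606 \right)}}{-286707 + F}\right) - -3039032 = \left(110 \cdot 113 \left(-76\right) - \frac{\frac{354112}{-601832} - 733}{-286707 + 880633}\right) - -3039032 = \left(12430 \left(-76\right) - \frac{354112 \left(- \frac{1}{601832}\right) - 733}{593926}\right) + 3039032 = \left(-944680 - \left(- \frac{4024}{6839} - 733\right) \frac{1}{593926}\right) + 3039032 = \left(-944680 - \left(- \frac{5017011}{6839}\right) \frac{1}{593926}\right) + 3039032 = \left(-944680 - - \frac{5017011}{4061859914}\right) + 3039032 = \left(-944680 + \frac{5017011}{4061859914}\right) + 3039032 = - \frac{3837157818540509}{4061859914} + 3039032 = \frac{8506964439622739}{4061859914}$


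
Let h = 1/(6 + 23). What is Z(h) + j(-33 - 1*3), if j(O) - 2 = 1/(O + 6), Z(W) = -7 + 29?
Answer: 719/30 ≈ 23.967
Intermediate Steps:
h = 1/29 ≈ 0.034483
Z(W) = 22
j(O) = 2 + 1/(6 + O) (j(O) = 2 + 1/(O + 6) = 2 + 1/(6 + O))
Z(h) + j(-33 - 1*3) = 22 + (13 + 2*(-33 - 1*3))/(6 + (-33 - 1*3)) = 22 + (13 + 2*(-33 - 3))/(6 + (-33 - 3)) = 22 + (13 + 2*(-36))/(6 - 36) = 22 + (13 - 72)/(-30) = 22 - 1/30*(-59) = 22 + 59/30 = 719/30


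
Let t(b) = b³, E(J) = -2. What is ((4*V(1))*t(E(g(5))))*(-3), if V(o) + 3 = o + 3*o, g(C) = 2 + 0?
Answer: 96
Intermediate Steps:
g(C) = 2
V(o) = -3 + 4*o (V(o) = -3 + (o + 3*o) = -3 + 4*o)
((4*V(1))*t(E(g(5))))*(-3) = ((4*(-3 + 4*1))*(-2)³)*(-3) = ((4*(-3 + 4))*(-8))*(-3) = ((4*1)*(-8))*(-3) = (4*(-8))*(-3) = -32*(-3) = 96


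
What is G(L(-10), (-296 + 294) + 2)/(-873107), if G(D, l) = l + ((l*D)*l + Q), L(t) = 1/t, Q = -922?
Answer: 922/873107 ≈ 0.0010560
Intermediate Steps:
G(D, l) = -922 + l + D*l**2 (G(D, l) = l + ((l*D)*l - 922) = l + ((D*l)*l - 922) = l + (D*l**2 - 922) = l + (-922 + D*l**2) = -922 + l + D*l**2)
G(L(-10), (-296 + 294) + 2)/(-873107) = (-922 + ((-296 + 294) + 2) + ((-296 + 294) + 2)**2/(-10))/(-873107) = (-922 + (-2 + 2) - (-2 + 2)**2/10)*(-1/873107) = (-922 + 0 - 1/10*0**2)*(-1/873107) = (-922 + 0 - 1/10*0)*(-1/873107) = (-922 + 0 + 0)*(-1/873107) = -922*(-1/873107) = 922/873107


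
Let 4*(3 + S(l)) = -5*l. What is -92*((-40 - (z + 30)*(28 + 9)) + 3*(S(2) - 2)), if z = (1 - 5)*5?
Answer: 39790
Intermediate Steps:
S(l) = -3 - 5*l/4 (S(l) = -3 + (-5*l)/4 = -3 - 5*l/4)
z = -20 (z = -4*5 = -20)
-92*((-40 - (z + 30)*(28 + 9)) + 3*(S(2) - 2)) = -92*((-40 - (-20 + 30)*(28 + 9)) + 3*((-3 - 5/4*2) - 2)) = -92*((-40 - 10*37) + 3*((-3 - 5/2) - 2)) = -92*((-40 - 1*370) + 3*(-11/2 - 2)) = -92*((-40 - 370) + 3*(-15/2)) = -92*(-410 - 45/2) = -92*(-865/2) = 39790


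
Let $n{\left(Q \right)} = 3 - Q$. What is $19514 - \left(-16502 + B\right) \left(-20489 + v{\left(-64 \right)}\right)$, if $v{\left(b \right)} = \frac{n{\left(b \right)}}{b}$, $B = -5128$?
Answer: $- \frac{14181766397}{32} \approx -4.4318 \cdot 10^{8}$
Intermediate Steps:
$v{\left(b \right)} = \frac{3 - b}{b}$
$19514 - \left(-16502 + B\right) \left(-20489 + v{\left(-64 \right)}\right) = 19514 - \left(-16502 - 5128\right) \left(-20489 + \frac{3 - -64}{-64}\right) = 19514 - - 21630 \left(-20489 - \frac{3 + 64}{64}\right) = 19514 - - 21630 \left(-20489 - \frac{67}{64}\right) = 19514 - \left(-21630\right) \left(- \frac{1311363}{64}\right) = 19514 - \frac{14182390845}{32} = - \frac{14181766397}{32}$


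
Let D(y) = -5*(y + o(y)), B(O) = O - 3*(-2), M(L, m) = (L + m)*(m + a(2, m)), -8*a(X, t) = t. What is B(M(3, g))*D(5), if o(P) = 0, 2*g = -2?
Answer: -425/4 ≈ -106.25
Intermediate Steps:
g = -1 (g = (½)*(-2) = -1)
a(X, t) = -t/8
M(L, m) = 7*m*(L + m)/8 (M(L, m) = (L + m)*(m - m/8) = (L + m)*(7*m/8) = 7*m*(L + m)/8)
B(O) = 6 + O (B(O) = O + 6 = 6 + O)
D(y) = -5*y (D(y) = -5*(y + 0) = -5*y)
B(M(3, g))*D(5) = (6 + (7/8)*(-1)*(3 - 1))*(-5*5) = (6 + (7/8)*(-1)*2)*(-25) = (6 - 7/4)*(-25) = (17/4)*(-25) = -425/4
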